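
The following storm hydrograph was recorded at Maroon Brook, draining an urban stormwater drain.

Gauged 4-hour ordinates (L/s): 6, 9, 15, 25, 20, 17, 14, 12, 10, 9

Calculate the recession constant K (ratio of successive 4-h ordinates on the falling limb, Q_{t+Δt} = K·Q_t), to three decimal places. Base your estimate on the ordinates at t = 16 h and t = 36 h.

Using the recession-limb readings at t = 16 h and t = 36 h: Q falls from 20 to 9 L/s over 5 intervals.
K = (Q₂/Q₁)^(1/5) = (9/20)^(1/5) = 0.852.

K ≈ 0.852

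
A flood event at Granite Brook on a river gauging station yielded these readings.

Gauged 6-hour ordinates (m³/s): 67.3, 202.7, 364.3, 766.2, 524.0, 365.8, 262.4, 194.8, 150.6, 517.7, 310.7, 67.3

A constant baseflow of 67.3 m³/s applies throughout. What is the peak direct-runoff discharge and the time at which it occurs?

Q_p = 698.9 m³/s at t = 18 h

Subtracting baseflow gives direct-runoff ordinates: 0.0, 135.4, 297.0, 698.9, 456.7, 298.5, 195.1, 127.5, 83.3, 450.4, 243.4, 0.0 m³/s.
The maximum is 698.9 m³/s, occurring at the reading for t = 18 h.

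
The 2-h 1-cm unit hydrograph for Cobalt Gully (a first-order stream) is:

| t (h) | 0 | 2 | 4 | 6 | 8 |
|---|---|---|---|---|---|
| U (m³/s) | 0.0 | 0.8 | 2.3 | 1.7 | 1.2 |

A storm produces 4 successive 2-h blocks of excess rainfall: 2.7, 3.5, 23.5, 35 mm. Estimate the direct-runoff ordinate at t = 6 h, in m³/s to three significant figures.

By discrete convolution, Q_j = Σ (P_i / 10 mm) · U_{j−i}.
At t = 6 h (j=3): Q = (2.7/10)·1.7 + (3.5/10)·2.3 + (23.5/10)·0.8 + (35/10)·0.0 = 3.14 m³/s.

Q ≈ 3.14 m³/s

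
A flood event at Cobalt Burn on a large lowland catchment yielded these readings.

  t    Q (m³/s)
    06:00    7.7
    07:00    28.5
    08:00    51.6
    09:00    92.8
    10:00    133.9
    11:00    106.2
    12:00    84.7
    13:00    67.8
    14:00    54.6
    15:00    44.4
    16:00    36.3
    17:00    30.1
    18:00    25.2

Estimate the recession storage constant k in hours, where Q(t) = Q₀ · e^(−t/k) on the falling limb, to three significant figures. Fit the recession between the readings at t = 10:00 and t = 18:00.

On the falling limb, Q drops from 133.9 to 25.2 m³/s between t = 10:00 and t = 18:00 (Δt = 8 h).
k = −Δt / ln(Q₂/Q₁) = −8 / ln(25.2/133.9) = 4.79 h.

k ≈ 4.79 h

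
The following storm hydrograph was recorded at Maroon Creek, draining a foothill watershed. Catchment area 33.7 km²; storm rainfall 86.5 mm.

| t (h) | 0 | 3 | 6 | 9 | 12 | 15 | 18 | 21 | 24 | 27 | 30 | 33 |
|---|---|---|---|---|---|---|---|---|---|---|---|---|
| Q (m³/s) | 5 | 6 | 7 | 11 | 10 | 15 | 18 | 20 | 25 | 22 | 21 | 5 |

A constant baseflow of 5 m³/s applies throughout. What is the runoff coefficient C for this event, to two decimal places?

ΣQ_DR = 105.0 m³/s; V = ΣQ_DR·Δt = 1.134 × 10^6 m³.
Runoff depth d = V / A = 33.65 mm.
C = d / P = 33.65 / 86.5 = 0.39.

C ≈ 0.39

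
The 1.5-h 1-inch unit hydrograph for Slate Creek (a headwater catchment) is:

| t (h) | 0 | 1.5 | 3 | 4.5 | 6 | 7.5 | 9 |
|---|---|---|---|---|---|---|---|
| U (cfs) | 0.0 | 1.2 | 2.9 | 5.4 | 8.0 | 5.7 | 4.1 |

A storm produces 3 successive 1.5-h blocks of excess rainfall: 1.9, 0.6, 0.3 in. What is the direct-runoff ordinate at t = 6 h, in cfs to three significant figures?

By discrete convolution, Q_j = Σ (P_i / 1 in) · U_{j−i}.
At t = 6 h (j=4): Q = (1.9/1)·8.0 + (0.6/1)·5.4 + (0.3/1)·2.9 = 19.3 cfs.

Q ≈ 19.3 cfs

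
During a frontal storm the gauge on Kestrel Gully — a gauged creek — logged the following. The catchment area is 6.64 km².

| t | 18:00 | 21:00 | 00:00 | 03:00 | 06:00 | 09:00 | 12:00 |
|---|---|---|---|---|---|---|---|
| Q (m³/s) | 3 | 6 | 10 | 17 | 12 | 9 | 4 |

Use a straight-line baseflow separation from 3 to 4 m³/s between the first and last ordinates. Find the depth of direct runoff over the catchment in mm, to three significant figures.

Direct runoff: 0.00, 2.83, 6.67, 13.50, 8.33, 5.17, 0.00 m³/s; ΣQ_DR = 36.50 m³/s.
V = ΣQ_DR · Δt = 36.50 × 10800 s = 3.942 × 10^5 m³.
Over A = 6.64 km², depth = V / A = 59.4 mm.

d ≈ 59.4 mm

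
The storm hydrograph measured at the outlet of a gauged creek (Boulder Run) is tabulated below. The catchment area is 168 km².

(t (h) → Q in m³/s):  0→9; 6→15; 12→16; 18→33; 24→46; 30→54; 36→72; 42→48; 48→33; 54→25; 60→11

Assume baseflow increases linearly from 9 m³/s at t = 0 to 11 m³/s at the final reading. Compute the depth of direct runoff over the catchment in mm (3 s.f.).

d ≈ 32.4 mm

Direct runoff: 0.00, 5.80, 6.60, 23.40, 36.20, 44.00, 61.80, 37.60, 22.40, 14.20, 0.00 m³/s; ΣQ_DR = 252.0 m³/s.
V = ΣQ_DR · Δt = 252.0 × 21600 s = 5.443 × 10^6 m³.
Over A = 168 km², depth = V / A = 32.4 mm.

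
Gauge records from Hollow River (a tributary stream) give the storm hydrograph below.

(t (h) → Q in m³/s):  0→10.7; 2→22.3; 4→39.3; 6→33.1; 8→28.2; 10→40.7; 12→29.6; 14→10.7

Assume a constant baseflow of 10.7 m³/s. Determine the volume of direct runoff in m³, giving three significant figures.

V ≈ 9.29 × 10^5 m³

Direct-runoff ordinates (Q − Q_b): 0.0, 11.6, 28.6, 22.4, 17.5, 30.0, 18.9, 0.0 m³/s.
ΣQ_DR = 129.0 m³/s.
With Δt = 2 h = 7200 s, V = ΣQ_DR · Δt = 129.0 × 7200 = 9.29 × 10^5 m³.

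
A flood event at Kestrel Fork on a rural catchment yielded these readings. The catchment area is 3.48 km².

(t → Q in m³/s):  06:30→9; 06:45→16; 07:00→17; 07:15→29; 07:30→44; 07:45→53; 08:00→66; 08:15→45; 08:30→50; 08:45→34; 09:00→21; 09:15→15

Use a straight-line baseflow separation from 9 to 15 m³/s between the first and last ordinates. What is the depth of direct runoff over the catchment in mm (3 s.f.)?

Direct runoff: 0.00, 6.45, 6.91, 18.36, 32.82, 41.27, 53.73, 32.18, 36.64, 20.09, 6.55, 0.00 m³/s; ΣQ_DR = 255.0 m³/s.
V = ΣQ_DR · Δt = 255.0 × 900 s = 2.295 × 10^5 m³.
Over A = 3.48 km², depth = V / A = 65.9 mm.

d ≈ 65.9 mm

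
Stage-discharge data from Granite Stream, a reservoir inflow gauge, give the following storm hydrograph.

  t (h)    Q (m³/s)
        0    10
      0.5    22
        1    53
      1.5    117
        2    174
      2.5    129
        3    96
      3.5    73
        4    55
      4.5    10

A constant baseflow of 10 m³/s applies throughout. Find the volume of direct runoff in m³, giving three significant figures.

V ≈ 1.15 × 10^6 m³

Direct-runoff ordinates (Q − Q_b): 0.0, 12.0, 43.0, 107.0, 164.0, 119.0, 86.0, 63.0, 45.0, 0.0 m³/s.
ΣQ_DR = 639.0 m³/s.
With Δt = 0.5 h = 1800 s, V = ΣQ_DR · Δt = 639.0 × 1800 = 1.15 × 10^6 m³.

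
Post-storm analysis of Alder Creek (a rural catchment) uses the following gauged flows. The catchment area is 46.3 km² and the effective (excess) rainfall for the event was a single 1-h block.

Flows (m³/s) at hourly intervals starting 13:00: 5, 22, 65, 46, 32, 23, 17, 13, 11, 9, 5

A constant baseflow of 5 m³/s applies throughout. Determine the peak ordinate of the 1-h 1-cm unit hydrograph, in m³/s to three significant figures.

U_p ≈ 40.0 m³/s

Direct runoff: 0.0, 17.0, 60.0, 41.0, 27.0, 18.0, 12.0, 8.0, 6.0, 4.0, 0.0 m³/s; ΣQ_DR = 193.0 m³/s, peak = 60.0 m³/s.
Runoff depth d = ΣQ_DR·Δt / A = 193.0 × 3600 / (46.3 km²) = 15.01 mm.
The 1-cm UH is the DRH scaled by (10 mm)/d, so U_p = 60.0 × 10/15.01 = 40.0 m³/s.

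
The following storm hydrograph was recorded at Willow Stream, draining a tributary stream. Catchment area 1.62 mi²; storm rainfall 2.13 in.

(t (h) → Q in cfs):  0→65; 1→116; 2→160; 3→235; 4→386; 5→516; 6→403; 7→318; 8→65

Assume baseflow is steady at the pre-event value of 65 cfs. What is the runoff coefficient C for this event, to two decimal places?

ΣQ_DR = 1679 cfs; V = ΣQ_DR·Δt = 6.044 × 10^6 ft³.
Runoff depth d = V / A = 1.606 in.
C = d / P = 1.606 / 2.13 = 0.75.

C ≈ 0.75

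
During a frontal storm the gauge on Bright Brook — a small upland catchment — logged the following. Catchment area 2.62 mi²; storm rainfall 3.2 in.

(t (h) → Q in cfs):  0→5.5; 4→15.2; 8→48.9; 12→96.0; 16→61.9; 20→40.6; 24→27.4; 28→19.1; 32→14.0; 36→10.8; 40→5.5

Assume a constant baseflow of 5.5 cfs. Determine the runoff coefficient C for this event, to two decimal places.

ΣQ_DR = 284.4 cfs; V = ΣQ_DR·Δt = 4.095 × 10^6 ft³.
Runoff depth d = V / A = 0.6728 in.
C = d / P = 0.6728 / 3.2 = 0.21.

C ≈ 0.21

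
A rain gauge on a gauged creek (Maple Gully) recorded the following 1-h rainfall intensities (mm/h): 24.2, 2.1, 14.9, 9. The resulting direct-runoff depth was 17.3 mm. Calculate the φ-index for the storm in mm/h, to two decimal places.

Only the 2 blocks with intensity above φ contribute runoff: 24.2, 14.9 mm/h.
Σ(I−φ)·Δt = d  ⇒  (24.2+14.9 − 2φ)·1 = 17.3
φ = (39.10 − 17.3/1) / 2 = 10.90 mm/h.

φ ≈ 10.90 mm/h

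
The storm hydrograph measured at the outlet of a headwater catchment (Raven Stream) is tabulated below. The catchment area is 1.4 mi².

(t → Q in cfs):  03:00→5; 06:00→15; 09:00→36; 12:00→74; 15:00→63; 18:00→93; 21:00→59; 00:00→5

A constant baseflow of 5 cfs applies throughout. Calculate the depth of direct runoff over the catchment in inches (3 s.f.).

d ≈ 1.03 in

Direct runoff: 0.0, 10.0, 31.0, 69.0, 58.0, 88.0, 54.0, 0.0 cfs; ΣQ_DR = 310.0 cfs.
V = ΣQ_DR · Δt = 310.0 × 10800 s = 3.348 × 10^6 ft³.
Over A = 1.4 mi², depth = V / A = 1.03 in.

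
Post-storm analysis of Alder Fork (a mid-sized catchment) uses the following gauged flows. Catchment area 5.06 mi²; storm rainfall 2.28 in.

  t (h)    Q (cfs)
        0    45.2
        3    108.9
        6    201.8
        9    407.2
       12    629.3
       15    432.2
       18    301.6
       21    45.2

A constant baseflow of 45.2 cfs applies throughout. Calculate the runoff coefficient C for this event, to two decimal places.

C ≈ 0.73

ΣQ_DR = 1810 cfs; V = ΣQ_DR·Δt = 1.955 × 10^7 ft³.
Runoff depth d = V / A = 1.663 in.
C = d / P = 1.663 / 2.28 = 0.73.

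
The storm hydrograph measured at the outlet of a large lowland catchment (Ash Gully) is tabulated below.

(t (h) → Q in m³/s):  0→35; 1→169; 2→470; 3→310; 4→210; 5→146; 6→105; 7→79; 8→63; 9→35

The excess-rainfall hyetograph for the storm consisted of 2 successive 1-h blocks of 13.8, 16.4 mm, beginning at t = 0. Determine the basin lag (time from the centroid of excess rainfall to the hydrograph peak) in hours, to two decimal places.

Centroid of excess rainfall: t_c = Σ P_i·t̄_i / ΣP_i = 1.0430 h (block centres at 0.5, 1.5 h).
Hydrograph peak occurs at t = 2 h, so basin lag t_L = 2 − 1.0430 = 0.96 h.

t_L ≈ 0.96 h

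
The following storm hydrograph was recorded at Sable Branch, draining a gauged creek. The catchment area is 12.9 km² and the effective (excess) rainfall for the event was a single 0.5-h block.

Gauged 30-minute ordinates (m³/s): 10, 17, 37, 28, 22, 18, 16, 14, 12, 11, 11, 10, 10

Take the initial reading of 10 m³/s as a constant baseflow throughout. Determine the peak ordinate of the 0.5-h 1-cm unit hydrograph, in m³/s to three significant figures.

U_p ≈ 22.5 m³/s

Direct runoff: 0.0, 7.0, 27.0, 18.0, 12.0, 8.0, 6.0, 4.0, 2.0, 1.0, 1.0, 0.0, 0.0 m³/s; ΣQ_DR = 86.00 m³/s, peak = 27.0 m³/s.
Runoff depth d = ΣQ_DR·Δt / A = 86.00 × 1800 / (12.9 km²) = 12.00 mm.
The 1-cm UH is the DRH scaled by (10 mm)/d, so U_p = 27.0 × 10/12.00 = 22.5 m³/s.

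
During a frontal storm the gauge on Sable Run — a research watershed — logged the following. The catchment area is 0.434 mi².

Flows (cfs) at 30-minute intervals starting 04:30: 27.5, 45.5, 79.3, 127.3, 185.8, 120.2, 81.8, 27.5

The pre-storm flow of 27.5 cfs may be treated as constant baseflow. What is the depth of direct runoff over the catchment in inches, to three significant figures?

d ≈ 0.848 in

Direct runoff: 0.0, 18.0, 51.8, 99.8, 158.3, 92.7, 54.3, 0.0 cfs; ΣQ_DR = 474.9 cfs.
V = ΣQ_DR · Δt = 474.9 × 1800 s = 8.548 × 10^5 ft³.
Over A = 0.434 mi², depth = V / A = 0.848 in.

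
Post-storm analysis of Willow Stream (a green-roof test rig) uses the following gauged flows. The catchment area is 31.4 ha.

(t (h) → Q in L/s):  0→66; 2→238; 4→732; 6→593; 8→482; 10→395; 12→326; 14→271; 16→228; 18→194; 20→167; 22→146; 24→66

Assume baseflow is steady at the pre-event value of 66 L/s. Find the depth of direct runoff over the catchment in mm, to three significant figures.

Direct runoff: 0.0, 172.0, 666.0, 527.0, 416.0, 329.0, 260.0, 205.0, 162.0, 128.0, 101.0, 80.0, 0.0 L/s; ΣQ_DR = 3046 L/s.
V = ΣQ_DR · Δt = 3046 × 7200 s = 2.193 × 10^7 L.
Over A = 31.4 ha, depth = V / A = 69.8 mm.

d ≈ 69.8 mm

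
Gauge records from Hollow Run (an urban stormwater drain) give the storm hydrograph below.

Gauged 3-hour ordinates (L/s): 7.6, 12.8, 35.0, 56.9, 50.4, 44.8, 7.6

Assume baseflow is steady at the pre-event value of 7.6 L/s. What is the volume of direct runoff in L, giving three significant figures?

Direct-runoff ordinates (Q − Q_b): 0.0, 5.2, 27.4, 49.3, 42.8, 37.2, 0.0 L/s.
ΣQ_DR = 161.9 L/s.
With Δt = 3 h = 10800 s, V = ΣQ_DR · Δt = 161.9 × 10800 = 1.75 × 10^6 L.

V ≈ 1.75 × 10^6 L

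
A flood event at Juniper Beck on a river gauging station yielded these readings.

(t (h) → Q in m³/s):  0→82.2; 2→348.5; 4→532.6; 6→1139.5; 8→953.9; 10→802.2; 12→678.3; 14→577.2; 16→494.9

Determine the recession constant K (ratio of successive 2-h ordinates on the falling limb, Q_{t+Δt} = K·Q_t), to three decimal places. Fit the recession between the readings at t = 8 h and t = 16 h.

K ≈ 0.849

Using the recession-limb readings at t = 8 h and t = 16 h: Q falls from 953.9 to 494.9 m³/s over 4 intervals.
K = (Q₂/Q₁)^(1/4) = (494.9/953.9)^(1/4) = 0.849.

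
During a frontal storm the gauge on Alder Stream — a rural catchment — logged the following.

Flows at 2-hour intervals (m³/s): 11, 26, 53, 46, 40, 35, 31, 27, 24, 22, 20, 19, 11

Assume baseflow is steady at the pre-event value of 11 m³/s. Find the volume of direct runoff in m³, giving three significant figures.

Direct-runoff ordinates (Q − Q_b): 0.0, 15.0, 42.0, 35.0, 29.0, 24.0, 20.0, 16.0, 13.0, 11.0, 9.0, 8.0, 0.0 m³/s.
ΣQ_DR = 222.0 m³/s.
With Δt = 2 h = 7200 s, V = ΣQ_DR · Δt = 222.0 × 7200 = 1.60 × 10^6 m³.

V ≈ 1.60 × 10^6 m³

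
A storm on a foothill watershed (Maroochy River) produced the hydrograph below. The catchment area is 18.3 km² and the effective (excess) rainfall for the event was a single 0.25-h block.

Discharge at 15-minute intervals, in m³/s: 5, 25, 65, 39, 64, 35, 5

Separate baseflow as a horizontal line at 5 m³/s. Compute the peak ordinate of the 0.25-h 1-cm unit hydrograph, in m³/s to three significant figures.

Direct runoff: 0.0, 20.0, 60.0, 34.0, 59.0, 30.0, 0.0 m³/s; ΣQ_DR = 203.0 m³/s, peak = 60.0 m³/s.
Runoff depth d = ΣQ_DR·Δt / A = 203.0 × 900 / (18.3 km²) = 9.984 mm.
The 1-cm UH is the DRH scaled by (10 mm)/d, so U_p = 60.0 × 10/9.984 = 60.1 m³/s.

U_p ≈ 60.1 m³/s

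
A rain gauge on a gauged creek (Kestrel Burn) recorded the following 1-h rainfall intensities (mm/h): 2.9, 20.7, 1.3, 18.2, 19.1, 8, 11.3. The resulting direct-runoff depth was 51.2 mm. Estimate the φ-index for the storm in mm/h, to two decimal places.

Only the 5 blocks with intensity above φ contribute runoff: 20.7, 18.2, 19.1, 8, 11.3 mm/h.
Σ(I−φ)·Δt = d  ⇒  (20.7+18.2+19.1+8+11.3 − 5φ)·1 = 51.2
φ = (77.30 − 51.2/1) / 5 = 5.22 mm/h.

φ ≈ 5.22 mm/h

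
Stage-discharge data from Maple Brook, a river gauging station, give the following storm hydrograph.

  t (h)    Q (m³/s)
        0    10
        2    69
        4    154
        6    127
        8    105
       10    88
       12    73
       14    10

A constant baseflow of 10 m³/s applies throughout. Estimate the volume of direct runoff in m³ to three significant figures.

Direct-runoff ordinates (Q − Q_b): 0.0, 59.0, 144.0, 117.0, 95.0, 78.0, 63.0, 0.0 m³/s.
ΣQ_DR = 556.0 m³/s.
With Δt = 2 h = 7200 s, V = ΣQ_DR · Δt = 556.0 × 7200 = 4.00 × 10^6 m³.

V ≈ 4.00 × 10^6 m³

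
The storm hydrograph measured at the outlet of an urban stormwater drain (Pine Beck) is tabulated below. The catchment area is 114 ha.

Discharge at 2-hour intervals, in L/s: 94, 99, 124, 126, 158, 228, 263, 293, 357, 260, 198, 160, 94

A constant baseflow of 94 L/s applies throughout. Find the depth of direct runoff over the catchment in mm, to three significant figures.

d ≈ 7.78 mm

Direct runoff: 0.0, 5.0, 30.0, 32.0, 64.0, 134.0, 169.0, 199.0, 263.0, 166.0, 104.0, 66.0, 0.0 L/s; ΣQ_DR = 1232 L/s.
V = ΣQ_DR · Δt = 1232 × 7200 s = 8.870 × 10^6 L.
Over A = 114 ha, depth = V / A = 7.78 mm.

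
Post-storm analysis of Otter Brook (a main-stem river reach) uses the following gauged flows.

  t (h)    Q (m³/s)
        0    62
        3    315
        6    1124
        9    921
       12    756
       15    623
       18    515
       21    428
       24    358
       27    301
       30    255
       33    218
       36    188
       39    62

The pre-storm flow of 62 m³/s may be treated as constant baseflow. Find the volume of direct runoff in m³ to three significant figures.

V ≈ 5.68 × 10^7 m³

Direct-runoff ordinates (Q − Q_b): 0.0, 253.0, 1062.0, 859.0, 694.0, 561.0, 453.0, 366.0, 296.0, 239.0, 193.0, 156.0, 126.0, 0.0 m³/s.
ΣQ_DR = 5258 m³/s.
With Δt = 3 h = 10800 s, V = ΣQ_DR · Δt = 5258 × 10800 = 5.68 × 10^7 m³.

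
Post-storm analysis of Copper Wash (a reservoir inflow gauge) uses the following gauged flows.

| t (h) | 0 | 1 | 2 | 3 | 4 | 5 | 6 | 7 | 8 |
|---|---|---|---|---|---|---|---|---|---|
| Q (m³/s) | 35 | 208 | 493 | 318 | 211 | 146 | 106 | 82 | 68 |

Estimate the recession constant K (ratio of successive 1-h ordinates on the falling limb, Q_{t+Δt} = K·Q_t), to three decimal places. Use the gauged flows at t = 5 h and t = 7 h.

K ≈ 0.749

Using the recession-limb readings at t = 5 h and t = 7 h: Q falls from 146 to 82 m³/s over 2 intervals.
K = (Q₂/Q₁)^(1/2) = (82/146)^(1/2) = 0.749.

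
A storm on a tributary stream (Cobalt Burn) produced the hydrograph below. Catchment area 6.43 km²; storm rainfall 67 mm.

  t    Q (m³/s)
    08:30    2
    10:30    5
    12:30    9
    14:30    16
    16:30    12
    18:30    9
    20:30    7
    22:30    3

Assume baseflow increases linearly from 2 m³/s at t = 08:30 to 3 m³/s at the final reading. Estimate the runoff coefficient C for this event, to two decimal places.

C ≈ 0.72

ΣQ_DR = 43.00 m³/s; V = ΣQ_DR·Δt = 3.096 × 10^5 m³.
Runoff depth d = V / A = 48.15 mm.
C = d / P = 48.15 / 67 = 0.72.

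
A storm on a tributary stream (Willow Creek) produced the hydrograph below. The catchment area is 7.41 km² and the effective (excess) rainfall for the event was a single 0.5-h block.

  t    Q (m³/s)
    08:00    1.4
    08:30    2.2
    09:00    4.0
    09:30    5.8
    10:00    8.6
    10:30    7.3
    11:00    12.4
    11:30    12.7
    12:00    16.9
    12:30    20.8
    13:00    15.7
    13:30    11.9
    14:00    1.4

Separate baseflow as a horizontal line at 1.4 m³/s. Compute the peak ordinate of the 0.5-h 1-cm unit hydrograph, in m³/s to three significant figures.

Direct runoff: 0.0, 0.8, 2.6, 4.4, 7.2, 5.9, 11.0, 11.3, 15.5, 19.4, 14.3, 10.5, 0.0 m³/s; ΣQ_DR = 102.9 m³/s, peak = 19.4 m³/s.
Runoff depth d = ΣQ_DR·Δt / A = 102.9 × 1800 / (7.41 km²) = 25.00 mm.
The 1-cm UH is the DRH scaled by (10 mm)/d, so U_p = 19.4 × 10/25.00 = 7.76 m³/s.

U_p ≈ 7.76 m³/s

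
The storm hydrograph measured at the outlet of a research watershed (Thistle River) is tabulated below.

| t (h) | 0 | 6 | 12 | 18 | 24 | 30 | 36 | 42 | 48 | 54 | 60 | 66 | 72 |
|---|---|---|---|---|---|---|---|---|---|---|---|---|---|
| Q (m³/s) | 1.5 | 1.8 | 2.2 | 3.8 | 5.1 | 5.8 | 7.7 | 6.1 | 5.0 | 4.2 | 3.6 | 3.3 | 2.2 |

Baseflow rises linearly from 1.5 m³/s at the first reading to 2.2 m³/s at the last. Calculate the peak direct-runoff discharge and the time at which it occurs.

Subtracting baseflow gives direct-runoff ordinates: 0.00, 0.24, 0.58, 2.12, 3.37, 4.01, 5.85, 4.19, 3.03, 2.17, 1.52, 1.16, 0.00 m³/s.
The maximum is 5.85 m³/s, occurring at the reading for t = 36 h.

Q_p = 5.85 m³/s at t = 36 h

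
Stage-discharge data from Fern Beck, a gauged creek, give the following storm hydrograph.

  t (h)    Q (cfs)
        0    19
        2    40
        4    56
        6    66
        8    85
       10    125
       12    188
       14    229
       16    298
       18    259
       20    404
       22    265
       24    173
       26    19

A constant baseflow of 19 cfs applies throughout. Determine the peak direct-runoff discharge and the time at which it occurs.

Q_p = 385.0 cfs at t = 20 h

Subtracting baseflow gives direct-runoff ordinates: 0.0, 21.0, 37.0, 47.0, 66.0, 106.0, 169.0, 210.0, 279.0, 240.0, 385.0, 246.0, 154.0, 0.0 cfs.
The maximum is 385.0 cfs, occurring at the reading for t = 20 h.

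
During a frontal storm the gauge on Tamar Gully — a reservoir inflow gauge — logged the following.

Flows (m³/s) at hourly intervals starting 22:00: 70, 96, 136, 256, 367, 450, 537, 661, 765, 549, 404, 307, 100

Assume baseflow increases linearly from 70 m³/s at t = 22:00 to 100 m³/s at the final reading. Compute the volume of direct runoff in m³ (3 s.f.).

Direct-runoff ordinates (Q − Q_b): 0.00, 23.50, 61.00, 178.50, 287.00, 367.50, 452.00, 573.50, 675.00, 456.50, 309.00, 209.50, 0.00 m³/s.
ΣQ_DR = 3593 m³/s.
With Δt = 1 h = 3600 s, V = ΣQ_DR · Δt = 3593 × 3600 = 1.29 × 10^7 m³.

V ≈ 1.29 × 10^7 m³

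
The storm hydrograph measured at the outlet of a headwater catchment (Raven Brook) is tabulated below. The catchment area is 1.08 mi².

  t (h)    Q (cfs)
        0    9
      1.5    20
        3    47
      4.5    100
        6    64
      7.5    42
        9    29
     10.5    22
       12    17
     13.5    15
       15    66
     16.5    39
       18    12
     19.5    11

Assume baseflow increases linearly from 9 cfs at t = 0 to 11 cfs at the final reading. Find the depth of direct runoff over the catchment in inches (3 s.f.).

Direct runoff: 0.00, 10.85, 37.69, 90.54, 54.38, 32.23, 19.08, 11.92, 6.77, 4.62, 55.46, 28.31, 1.15, 0.00 cfs; ΣQ_DR = 353.0 cfs.
V = ΣQ_DR · Δt = 353.0 × 5400 s = 1.906 × 10^6 ft³.
Over A = 1.08 mi², depth = V / A = 0.760 in.

d ≈ 0.760 in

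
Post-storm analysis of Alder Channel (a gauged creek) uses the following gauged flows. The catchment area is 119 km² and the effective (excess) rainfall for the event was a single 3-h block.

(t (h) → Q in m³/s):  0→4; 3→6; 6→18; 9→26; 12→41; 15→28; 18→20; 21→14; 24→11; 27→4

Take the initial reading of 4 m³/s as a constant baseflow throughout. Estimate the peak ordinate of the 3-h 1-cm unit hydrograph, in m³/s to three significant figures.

U_p ≈ 30.9 m³/s

Direct runoff: 0.0, 2.0, 14.0, 22.0, 37.0, 24.0, 16.0, 10.0, 7.0, 0.0 m³/s; ΣQ_DR = 132.0 m³/s, peak = 37.0 m³/s.
Runoff depth d = ΣQ_DR·Δt / A = 132.0 × 10800 / (119 km²) = 11.98 mm.
The 1-cm UH is the DRH scaled by (10 mm)/d, so U_p = 37.0 × 10/11.98 = 30.9 m³/s.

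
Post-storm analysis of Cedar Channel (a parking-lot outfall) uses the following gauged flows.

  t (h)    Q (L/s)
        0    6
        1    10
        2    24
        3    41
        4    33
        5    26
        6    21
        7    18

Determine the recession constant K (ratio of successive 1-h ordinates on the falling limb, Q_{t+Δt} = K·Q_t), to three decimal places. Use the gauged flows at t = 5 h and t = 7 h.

Using the recession-limb readings at t = 5 h and t = 7 h: Q falls from 26 to 18 L/s over 2 intervals.
K = (Q₂/Q₁)^(1/2) = (18/26)^(1/2) = 0.832.

K ≈ 0.832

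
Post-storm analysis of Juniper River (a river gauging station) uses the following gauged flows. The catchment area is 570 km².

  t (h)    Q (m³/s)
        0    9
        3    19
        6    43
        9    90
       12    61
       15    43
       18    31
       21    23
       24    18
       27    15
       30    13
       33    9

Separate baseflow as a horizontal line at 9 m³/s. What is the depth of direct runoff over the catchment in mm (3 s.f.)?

Direct runoff: 0.0, 10.0, 34.0, 81.0, 52.0, 34.0, 22.0, 14.0, 9.0, 6.0, 4.0, 0.0 m³/s; ΣQ_DR = 266.0 m³/s.
V = ΣQ_DR · Δt = 266.0 × 10800 s = 2.873 × 10^6 m³.
Over A = 570 km², depth = V / A = 5.04 mm.

d ≈ 5.04 mm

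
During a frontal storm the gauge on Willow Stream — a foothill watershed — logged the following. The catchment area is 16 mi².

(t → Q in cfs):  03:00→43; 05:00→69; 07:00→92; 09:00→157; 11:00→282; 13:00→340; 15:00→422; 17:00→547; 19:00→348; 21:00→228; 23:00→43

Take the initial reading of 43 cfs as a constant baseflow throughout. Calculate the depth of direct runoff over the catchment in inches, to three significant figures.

d ≈ 0.406 in

Direct runoff: 0.0, 26.0, 49.0, 114.0, 239.0, 297.0, 379.0, 504.0, 305.0, 185.0, 0.0 cfs; ΣQ_DR = 2098 cfs.
V = ΣQ_DR · Δt = 2098 × 7200 s = 1.511 × 10^7 ft³.
Over A = 16 mi², depth = V / A = 0.406 in.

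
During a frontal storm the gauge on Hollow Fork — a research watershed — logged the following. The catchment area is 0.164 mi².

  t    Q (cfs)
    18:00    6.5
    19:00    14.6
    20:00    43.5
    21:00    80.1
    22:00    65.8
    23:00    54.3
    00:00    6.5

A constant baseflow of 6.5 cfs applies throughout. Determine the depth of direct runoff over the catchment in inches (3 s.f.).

Direct runoff: 0.0, 8.1, 37.0, 73.6, 59.3, 47.8, 0.0 cfs; ΣQ_DR = 225.8 cfs.
V = ΣQ_DR · Δt = 225.8 × 3600 s = 8.129 × 10^5 ft³.
Over A = 0.164 mi², depth = V / A = 2.13 in.

d ≈ 2.13 in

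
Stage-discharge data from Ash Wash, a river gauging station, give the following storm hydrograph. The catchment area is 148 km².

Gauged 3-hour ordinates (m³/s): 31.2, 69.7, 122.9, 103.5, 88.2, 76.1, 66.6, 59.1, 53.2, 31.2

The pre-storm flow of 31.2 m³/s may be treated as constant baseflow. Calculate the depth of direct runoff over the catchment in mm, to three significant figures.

Direct runoff: 0.0, 38.5, 91.7, 72.3, 57.0, 44.9, 35.4, 27.9, 22.0, 0.0 m³/s; ΣQ_DR = 389.7 m³/s.
V = ΣQ_DR · Δt = 389.7 × 10800 s = 4.209 × 10^6 m³.
Over A = 148 km², depth = V / A = 28.4 mm.

d ≈ 28.4 mm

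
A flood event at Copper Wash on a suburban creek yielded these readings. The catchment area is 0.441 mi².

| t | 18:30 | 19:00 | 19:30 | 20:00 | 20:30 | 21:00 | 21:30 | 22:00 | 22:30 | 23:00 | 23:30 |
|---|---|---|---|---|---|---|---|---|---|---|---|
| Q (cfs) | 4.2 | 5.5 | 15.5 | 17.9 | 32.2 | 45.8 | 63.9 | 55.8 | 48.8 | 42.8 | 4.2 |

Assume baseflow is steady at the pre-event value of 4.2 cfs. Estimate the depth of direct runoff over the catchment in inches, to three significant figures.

Direct runoff: 0.0, 1.3, 11.3, 13.7, 28.0, 41.6, 59.7, 51.6, 44.6, 38.6, 0.0 cfs; ΣQ_DR = 290.4 cfs.
V = ΣQ_DR · Δt = 290.4 × 1800 s = 5.227 × 10^5 ft³.
Over A = 0.441 mi², depth = V / A = 0.510 in.

d ≈ 0.510 in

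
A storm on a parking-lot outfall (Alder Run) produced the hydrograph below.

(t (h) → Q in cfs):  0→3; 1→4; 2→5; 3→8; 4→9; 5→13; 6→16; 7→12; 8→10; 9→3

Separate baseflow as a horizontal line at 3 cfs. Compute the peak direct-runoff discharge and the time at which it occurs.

Q_p = 13.0 cfs at t = 6 h

Subtracting baseflow gives direct-runoff ordinates: 0.0, 1.0, 2.0, 5.0, 6.0, 10.0, 13.0, 9.0, 7.0, 0.0 cfs.
The maximum is 13.0 cfs, occurring at the reading for t = 6 h.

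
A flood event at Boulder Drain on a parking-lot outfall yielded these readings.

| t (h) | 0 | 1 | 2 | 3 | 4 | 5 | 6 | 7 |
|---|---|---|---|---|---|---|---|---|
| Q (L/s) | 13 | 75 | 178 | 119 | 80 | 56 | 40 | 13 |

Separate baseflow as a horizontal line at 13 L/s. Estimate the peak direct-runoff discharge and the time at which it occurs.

Q_p = 165.0 L/s at t = 2 h

Subtracting baseflow gives direct-runoff ordinates: 0.0, 62.0, 165.0, 106.0, 67.0, 43.0, 27.0, 0.0 L/s.
The maximum is 165.0 L/s, occurring at the reading for t = 2 h.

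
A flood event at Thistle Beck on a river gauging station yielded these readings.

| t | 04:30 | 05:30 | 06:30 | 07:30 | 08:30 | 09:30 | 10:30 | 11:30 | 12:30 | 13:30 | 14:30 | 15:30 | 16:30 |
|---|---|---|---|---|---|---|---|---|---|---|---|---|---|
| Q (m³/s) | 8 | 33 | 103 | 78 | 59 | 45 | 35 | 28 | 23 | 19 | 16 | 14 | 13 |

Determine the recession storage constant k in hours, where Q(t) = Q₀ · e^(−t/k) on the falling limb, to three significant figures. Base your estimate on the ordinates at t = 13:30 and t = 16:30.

On the falling limb, Q drops from 19 to 13 m³/s between t = 13:30 and t = 16:30 (Δt = 3 h).
k = −Δt / ln(Q₂/Q₁) = −3 / ln(13/19) = 7.91 h.

k ≈ 7.91 h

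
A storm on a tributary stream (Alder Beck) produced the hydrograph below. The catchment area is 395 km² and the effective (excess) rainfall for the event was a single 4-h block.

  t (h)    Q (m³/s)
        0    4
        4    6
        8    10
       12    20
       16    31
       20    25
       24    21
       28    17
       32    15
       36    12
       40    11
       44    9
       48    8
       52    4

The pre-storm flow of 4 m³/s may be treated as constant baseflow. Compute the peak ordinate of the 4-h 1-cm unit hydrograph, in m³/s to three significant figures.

U_p ≈ 54.1 m³/s

Direct runoff: 0.0, 2.0, 6.0, 16.0, 27.0, 21.0, 17.0, 13.0, 11.0, 8.0, 7.0, 5.0, 4.0, 0.0 m³/s; ΣQ_DR = 137.0 m³/s, peak = 27.0 m³/s.
Runoff depth d = ΣQ_DR·Δt / A = 137.0 × 14400 / (395 km²) = 4.994 mm.
The 1-cm UH is the DRH scaled by (10 mm)/d, so U_p = 27.0 × 10/4.994 = 54.1 m³/s.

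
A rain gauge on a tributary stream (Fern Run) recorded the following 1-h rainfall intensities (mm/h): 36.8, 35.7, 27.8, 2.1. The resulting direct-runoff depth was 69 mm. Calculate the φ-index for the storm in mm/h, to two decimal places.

φ ≈ 10.43 mm/h

Only the 3 blocks with intensity above φ contribute runoff: 36.8, 35.7, 27.8 mm/h.
Σ(I−φ)·Δt = d  ⇒  (36.8+35.7+27.8 − 3φ)·1 = 69
φ = (100.3 − 69/1) / 3 = 10.43 mm/h.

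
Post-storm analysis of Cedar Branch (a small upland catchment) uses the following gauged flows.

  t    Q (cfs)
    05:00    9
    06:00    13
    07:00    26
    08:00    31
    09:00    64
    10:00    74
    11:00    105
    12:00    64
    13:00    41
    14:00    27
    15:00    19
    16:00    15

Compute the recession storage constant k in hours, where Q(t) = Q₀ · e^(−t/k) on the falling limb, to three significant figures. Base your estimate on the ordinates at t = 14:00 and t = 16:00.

k ≈ 3.40 h

On the falling limb, Q drops from 27 to 15 cfs between t = 14:00 and t = 16:00 (Δt = 2 h).
k = −Δt / ln(Q₂/Q₁) = −2 / ln(15/27) = 3.40 h.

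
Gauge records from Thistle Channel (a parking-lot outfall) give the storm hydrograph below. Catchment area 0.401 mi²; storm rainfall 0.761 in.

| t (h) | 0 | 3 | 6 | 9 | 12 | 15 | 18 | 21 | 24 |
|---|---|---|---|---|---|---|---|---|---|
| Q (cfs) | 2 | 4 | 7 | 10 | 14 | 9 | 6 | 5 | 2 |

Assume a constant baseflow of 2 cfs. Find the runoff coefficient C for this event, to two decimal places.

C ≈ 0.62

ΣQ_DR = 41.00 cfs; V = ΣQ_DR·Δt = 4.428 × 10^5 ft³.
Runoff depth d = V / A = 0.4753 in.
C = d / P = 0.4753 / 0.761 = 0.62.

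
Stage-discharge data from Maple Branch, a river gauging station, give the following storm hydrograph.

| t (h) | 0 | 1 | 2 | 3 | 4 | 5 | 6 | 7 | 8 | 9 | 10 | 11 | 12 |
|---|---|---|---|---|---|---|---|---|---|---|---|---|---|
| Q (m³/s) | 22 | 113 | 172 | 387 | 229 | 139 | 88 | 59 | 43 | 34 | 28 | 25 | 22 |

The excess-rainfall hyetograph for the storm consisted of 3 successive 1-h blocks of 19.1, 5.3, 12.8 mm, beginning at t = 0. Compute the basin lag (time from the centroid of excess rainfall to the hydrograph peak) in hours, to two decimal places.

t_L ≈ 1.67 h

Centroid of excess rainfall: t_c = Σ P_i·t̄_i / ΣP_i = 1.3306 h (block centres at 0.5, 1.5, 2.5 h).
Hydrograph peak occurs at t = 3 h, so basin lag t_L = 3 − 1.3306 = 1.67 h.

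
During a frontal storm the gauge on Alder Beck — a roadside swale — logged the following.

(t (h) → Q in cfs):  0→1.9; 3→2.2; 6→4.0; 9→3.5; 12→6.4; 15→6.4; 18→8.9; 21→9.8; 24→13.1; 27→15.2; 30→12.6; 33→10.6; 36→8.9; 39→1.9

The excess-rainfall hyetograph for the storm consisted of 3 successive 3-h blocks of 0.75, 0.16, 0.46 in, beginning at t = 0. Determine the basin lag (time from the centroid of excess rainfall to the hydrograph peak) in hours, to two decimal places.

Centroid of excess rainfall: t_c = Σ P_i·t̄_i / ΣP_i = 3.8650 h (block centres at 1.5, 4.5, 7.5 h).
Hydrograph peak occurs at t = 27 h, so basin lag t_L = 27 − 3.8650 = 23.14 h.

t_L ≈ 23.14 h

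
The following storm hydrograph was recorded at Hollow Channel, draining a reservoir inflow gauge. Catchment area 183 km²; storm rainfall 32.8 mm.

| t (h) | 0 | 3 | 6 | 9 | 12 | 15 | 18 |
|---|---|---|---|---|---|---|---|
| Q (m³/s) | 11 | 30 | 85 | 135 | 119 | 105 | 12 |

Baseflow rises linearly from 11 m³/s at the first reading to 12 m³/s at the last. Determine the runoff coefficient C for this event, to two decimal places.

ΣQ_DR = 416.5 m³/s; V = ΣQ_DR·Δt = 4.498 × 10^6 m³.
Runoff depth d = V / A = 24.58 mm.
C = d / P = 24.58 / 32.8 = 0.75.

C ≈ 0.75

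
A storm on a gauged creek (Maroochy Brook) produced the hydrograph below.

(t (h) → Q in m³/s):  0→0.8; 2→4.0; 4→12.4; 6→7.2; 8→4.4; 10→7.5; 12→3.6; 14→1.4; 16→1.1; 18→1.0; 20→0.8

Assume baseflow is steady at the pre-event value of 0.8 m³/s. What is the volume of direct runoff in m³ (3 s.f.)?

V ≈ 2.55 × 10^5 m³

Direct-runoff ordinates (Q − Q_b): 0.0, 3.2, 11.6, 6.4, 3.6, 6.7, 2.8, 0.6, 0.3, 0.2, 0.0 m³/s.
ΣQ_DR = 35.40 m³/s.
With Δt = 2 h = 7200 s, V = ΣQ_DR · Δt = 35.40 × 7200 = 2.55 × 10^5 m³.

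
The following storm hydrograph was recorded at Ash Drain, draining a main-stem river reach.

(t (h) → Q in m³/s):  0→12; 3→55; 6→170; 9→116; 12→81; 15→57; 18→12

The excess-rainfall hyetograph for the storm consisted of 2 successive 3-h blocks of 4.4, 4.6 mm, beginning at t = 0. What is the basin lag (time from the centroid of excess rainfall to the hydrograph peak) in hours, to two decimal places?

Centroid of excess rainfall: t_c = Σ P_i·t̄_i / ΣP_i = 3.0333 h (block centres at 1.5, 4.5 h).
Hydrograph peak occurs at t = 6 h, so basin lag t_L = 6 − 3.0333 = 2.97 h.

t_L ≈ 2.97 h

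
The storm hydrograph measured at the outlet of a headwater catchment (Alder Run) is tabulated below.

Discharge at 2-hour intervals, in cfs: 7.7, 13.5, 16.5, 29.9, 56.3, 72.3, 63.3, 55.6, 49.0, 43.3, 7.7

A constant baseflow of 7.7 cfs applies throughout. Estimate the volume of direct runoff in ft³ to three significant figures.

V ≈ 2.38 × 10^6 ft³

Direct-runoff ordinates (Q − Q_b): 0.0, 5.8, 8.8, 22.2, 48.6, 64.6, 55.6, 47.9, 41.3, 35.6, 0.0 cfs.
ΣQ_DR = 330.4 cfs.
With Δt = 2 h = 7200 s, V = ΣQ_DR · Δt = 330.4 × 7200 = 2.38 × 10^6 ft³.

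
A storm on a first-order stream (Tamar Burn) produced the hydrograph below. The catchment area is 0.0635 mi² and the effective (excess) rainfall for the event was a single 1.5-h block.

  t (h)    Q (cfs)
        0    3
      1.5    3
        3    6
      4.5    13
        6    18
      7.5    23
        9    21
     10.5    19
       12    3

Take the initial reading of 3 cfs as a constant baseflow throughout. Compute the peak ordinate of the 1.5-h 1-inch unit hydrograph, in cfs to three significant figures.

Direct runoff: 0.0, 0.0, 3.0, 10.0, 15.0, 20.0, 18.0, 16.0, 0.0 cfs; ΣQ_DR = 82.00 cfs, peak = 20.0 cfs.
Runoff depth d = ΣQ_DR·Δt / A = 82.00 × 5400 / (0.0635 mi²) = 3.002 in.
The 1-inch UH is the DRH scaled by (1 in)/d, so U_p = 20.0 × 1/3.002 = 6.66 cfs.

U_p ≈ 6.66 cfs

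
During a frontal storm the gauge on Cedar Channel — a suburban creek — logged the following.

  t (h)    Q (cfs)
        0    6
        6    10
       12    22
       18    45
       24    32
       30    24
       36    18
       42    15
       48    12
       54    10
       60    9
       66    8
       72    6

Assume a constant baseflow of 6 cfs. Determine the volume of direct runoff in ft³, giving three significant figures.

Direct-runoff ordinates (Q − Q_b): 0.0, 4.0, 16.0, 39.0, 26.0, 18.0, 12.0, 9.0, 6.0, 4.0, 3.0, 2.0, 0.0 cfs.
ΣQ_DR = 139.0 cfs.
With Δt = 6 h = 21600 s, V = ΣQ_DR · Δt = 139.0 × 21600 = 3.00 × 10^6 ft³.

V ≈ 3.00 × 10^6 ft³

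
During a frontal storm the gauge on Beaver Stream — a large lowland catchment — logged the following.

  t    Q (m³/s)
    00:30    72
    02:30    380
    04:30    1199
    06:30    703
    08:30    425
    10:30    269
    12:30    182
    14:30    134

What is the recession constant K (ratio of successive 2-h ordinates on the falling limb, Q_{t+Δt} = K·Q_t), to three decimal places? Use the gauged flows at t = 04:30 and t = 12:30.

K ≈ 0.624

Using the recession-limb readings at t = 04:30 and t = 12:30: Q falls from 1199 to 182 m³/s over 4 intervals.
K = (Q₂/Q₁)^(1/4) = (182/1199)^(1/4) = 0.624.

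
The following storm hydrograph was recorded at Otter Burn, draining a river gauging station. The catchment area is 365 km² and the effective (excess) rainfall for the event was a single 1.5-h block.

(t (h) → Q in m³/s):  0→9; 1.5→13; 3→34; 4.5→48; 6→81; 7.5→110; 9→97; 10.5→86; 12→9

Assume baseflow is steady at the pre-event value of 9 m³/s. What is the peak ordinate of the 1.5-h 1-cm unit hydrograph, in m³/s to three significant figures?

U_p ≈ 168 m³/s

Direct runoff: 0.0, 4.0, 25.0, 39.0, 72.0, 101.0, 88.0, 77.0, 0.0 m³/s; ΣQ_DR = 406.0 m³/s, peak = 101.0 m³/s.
Runoff depth d = ΣQ_DR·Δt / A = 406.0 × 5400 / (365 km²) = 6.007 mm.
The 1-cm UH is the DRH scaled by (10 mm)/d, so U_p = 101.0 × 10/6.007 = 168 m³/s.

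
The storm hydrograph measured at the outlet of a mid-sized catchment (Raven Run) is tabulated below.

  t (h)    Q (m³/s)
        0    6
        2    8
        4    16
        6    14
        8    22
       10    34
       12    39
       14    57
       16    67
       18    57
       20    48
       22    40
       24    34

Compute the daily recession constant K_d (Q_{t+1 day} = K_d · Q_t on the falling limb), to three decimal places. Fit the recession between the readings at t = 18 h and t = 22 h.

Between t = 18 h and t = 22 h the flow falls from 57 to 40 m³/s over 2×2 h = 4 h.
Per-interval ratio K = (40/57)^(1/2) = 0.8377; K_d = K^(24/2) = 0.119.

K_d ≈ 0.119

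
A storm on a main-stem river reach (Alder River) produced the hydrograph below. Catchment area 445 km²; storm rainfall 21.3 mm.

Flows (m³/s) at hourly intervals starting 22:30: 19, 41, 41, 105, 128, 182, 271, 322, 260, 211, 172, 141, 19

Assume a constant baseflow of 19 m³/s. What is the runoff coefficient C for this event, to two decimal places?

ΣQ_DR = 1665 m³/s; V = ΣQ_DR·Δt = 5.994 × 10^6 m³.
Runoff depth d = V / A = 13.47 mm.
C = d / P = 13.47 / 21.3 = 0.63.

C ≈ 0.63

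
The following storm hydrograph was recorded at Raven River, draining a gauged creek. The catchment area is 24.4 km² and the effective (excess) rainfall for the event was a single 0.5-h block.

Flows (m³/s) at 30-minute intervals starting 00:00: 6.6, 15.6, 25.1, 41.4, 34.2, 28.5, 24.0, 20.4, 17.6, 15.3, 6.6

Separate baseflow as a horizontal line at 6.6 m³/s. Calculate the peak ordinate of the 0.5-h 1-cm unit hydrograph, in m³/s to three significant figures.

Direct runoff: 0.0, 9.0, 18.5, 34.8, 27.6, 21.9, 17.4, 13.8, 11.0, 8.7, 0.0 m³/s; ΣQ_DR = 162.7 m³/s, peak = 34.8 m³/s.
Runoff depth d = ΣQ_DR·Δt / A = 162.7 × 1800 / (24.4 km²) = 12.00 mm.
The 1-cm UH is the DRH scaled by (10 mm)/d, so U_p = 34.8 × 10/12.00 = 29.0 m³/s.

U_p ≈ 29.0 m³/s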